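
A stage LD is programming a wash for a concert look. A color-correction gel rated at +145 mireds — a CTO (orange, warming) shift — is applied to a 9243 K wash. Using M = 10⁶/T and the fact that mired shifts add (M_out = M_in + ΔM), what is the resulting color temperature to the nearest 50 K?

3950 K

M_in = 10⁶/9243 = 108.19 mireds.
M_out = 108.19 + (+145) = 253.19 mireds.
T_out = 10⁶/253.19 = 3949.6 K → 3950 K.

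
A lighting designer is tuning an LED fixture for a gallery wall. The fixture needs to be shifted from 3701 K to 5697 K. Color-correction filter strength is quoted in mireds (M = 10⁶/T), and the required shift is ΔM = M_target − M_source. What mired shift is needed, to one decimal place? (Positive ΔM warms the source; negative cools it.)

-94.7 mireds

M_source = 10⁶/3701 = 270.197; M_target = 10⁶/5697 = 175.531.
ΔM = 175.531 − 270.197 = -94.666 → -94.7 mireds, a cooling shift.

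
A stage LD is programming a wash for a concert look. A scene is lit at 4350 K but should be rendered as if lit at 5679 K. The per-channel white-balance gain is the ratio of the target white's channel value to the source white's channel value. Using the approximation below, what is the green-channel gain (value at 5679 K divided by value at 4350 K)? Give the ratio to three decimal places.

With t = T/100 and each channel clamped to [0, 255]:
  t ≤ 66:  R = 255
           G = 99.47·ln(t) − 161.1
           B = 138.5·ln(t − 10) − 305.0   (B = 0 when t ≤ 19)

At 4350 K (t = 43.5):
  G = 99.47·ln 43.5 − 161.1 = 99.47·3.7728 − 161.1 = 214.177.
At 5679 K (t = 56.79):
  G = 99.47·ln 56.79 − 161.1 = 99.47·4.0394 − 161.1 = 240.695.
Gain = 240.695 / 214.177 = 1.1238 → 1.124.

1.124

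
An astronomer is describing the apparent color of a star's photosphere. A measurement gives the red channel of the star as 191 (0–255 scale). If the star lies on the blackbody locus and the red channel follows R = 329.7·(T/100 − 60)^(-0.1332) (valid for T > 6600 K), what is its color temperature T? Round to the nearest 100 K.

(t − 60)^(-0.1332) = 191/329.7 = 0.57931.
t − 60 = 0.57931^(1/-0.1332) = 0.57931^(-7.508) = 60.245, so t = 120.245.
T = 100·t = 12025 K → 12000 K to the nearest 100 K.

12000 K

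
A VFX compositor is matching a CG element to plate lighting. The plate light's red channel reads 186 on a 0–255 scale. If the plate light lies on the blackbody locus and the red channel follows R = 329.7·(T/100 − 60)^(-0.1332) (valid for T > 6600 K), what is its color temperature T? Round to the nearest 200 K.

13400 K

(t − 60)^(-0.1332) = 186/329.7 = 0.56415.
t − 60 = 0.56415^(1/-0.1332) = 0.56415^(-7.508) = 73.521, so t = 133.521.
T = 100·t = 13352 K → 13400 K to the nearest 200 K.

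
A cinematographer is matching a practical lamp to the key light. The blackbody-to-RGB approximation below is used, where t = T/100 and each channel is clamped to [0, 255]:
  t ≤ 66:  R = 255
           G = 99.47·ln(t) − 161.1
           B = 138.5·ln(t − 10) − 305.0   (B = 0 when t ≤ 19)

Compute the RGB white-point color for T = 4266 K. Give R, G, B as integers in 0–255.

R=255, G=212, B=178

t = 4266/100 = 42.66; the t ≤ 66 branch applies.
R = 255 by definition for t ≤ 66.
G = 99.47·ln 42.66 − 161.1 = 99.47·3.7533 − 161.1 = 212.237.
B = 138.5·ln(42.66 − 10) − 305.0 = 138.5·ln 32.66 − 305.0 = 138.5·3.4862 − 305.0 = 177.832.
Rounded: (255, 212, 178).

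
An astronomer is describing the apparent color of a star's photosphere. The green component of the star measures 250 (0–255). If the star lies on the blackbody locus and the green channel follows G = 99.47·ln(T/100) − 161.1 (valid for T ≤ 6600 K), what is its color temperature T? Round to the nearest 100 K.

6200 K

ln t = (250 + 161.1) / 99.47 = 4.1329.
t = e^4.1329 = 62.359.
T = 100·t = 6236 K → 6200 K to the nearest 100 K.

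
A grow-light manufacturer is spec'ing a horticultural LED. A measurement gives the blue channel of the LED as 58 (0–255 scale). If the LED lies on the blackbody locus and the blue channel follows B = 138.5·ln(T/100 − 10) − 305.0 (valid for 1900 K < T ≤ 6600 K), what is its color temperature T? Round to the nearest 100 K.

ln(t − 10) = (58 + 305.0) / 138.5 = 2.6209.
t − 10 = e^2.6209 = 13.749, so t = 23.749.
T = 100·t = 2375 K → 2400 K to the nearest 100 K.

2400 K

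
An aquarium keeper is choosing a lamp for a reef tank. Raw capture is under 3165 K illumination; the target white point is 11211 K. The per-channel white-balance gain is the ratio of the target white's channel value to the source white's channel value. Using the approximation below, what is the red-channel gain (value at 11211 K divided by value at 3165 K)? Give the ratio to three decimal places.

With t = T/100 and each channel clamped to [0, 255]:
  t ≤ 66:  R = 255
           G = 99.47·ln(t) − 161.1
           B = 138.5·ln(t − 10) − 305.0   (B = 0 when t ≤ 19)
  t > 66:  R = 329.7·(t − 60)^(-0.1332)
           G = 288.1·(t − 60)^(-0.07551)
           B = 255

At 3165 K (t = 31.65):
  R = 255 by definition for t ≤ 66.
At 11211 K (t = 112.11):
  R = 329.7·(112.11 − 60)^(-0.1332) = 329.7·52.11^(-0.1332) = 329.7·0.59062 = 194.727.
Gain = 194.727 / 255.000 = 0.7636 → 0.764.

0.764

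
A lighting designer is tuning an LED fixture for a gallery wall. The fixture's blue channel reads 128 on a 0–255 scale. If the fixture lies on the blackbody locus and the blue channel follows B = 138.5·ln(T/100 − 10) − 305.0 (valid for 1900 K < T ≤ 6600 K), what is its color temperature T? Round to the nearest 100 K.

ln(t − 10) = (128 + 305.0) / 138.5 = 3.1264.
t − 10 = e^3.1264 = 22.791, so t = 32.791.
T = 100·t = 3279 K → 3300 K to the nearest 100 K.

3300 K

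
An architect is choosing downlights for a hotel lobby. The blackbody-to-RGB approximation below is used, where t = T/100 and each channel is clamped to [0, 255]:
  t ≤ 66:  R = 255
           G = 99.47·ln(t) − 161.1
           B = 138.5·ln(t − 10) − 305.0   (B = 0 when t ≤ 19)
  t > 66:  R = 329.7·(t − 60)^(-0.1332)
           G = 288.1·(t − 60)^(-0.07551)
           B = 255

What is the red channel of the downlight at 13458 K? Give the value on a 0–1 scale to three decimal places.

t = 13458/100 = 134.58; the t > 66 branch applies.
R = 329.7·(134.58 − 60)^(-0.1332) = 329.7·74.58^(-0.1332) = 329.7·0.56308 = 185.646.
On a 0–1 scale: 185.646/255 = 0.7280 → 0.728.

0.728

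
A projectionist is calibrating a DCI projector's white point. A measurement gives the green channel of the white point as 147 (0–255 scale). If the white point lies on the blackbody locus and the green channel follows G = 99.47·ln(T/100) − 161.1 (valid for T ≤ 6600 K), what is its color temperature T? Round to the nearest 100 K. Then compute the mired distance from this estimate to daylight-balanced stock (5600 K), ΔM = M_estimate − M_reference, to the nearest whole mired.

+276 mireds

ln t = (147 + 161.1) / 99.47 = 3.0974.
t = e^3.0974 = 22.141.
T = 100·t = 2214 K → 2200 K to the nearest 100 K.
M_estimate = 10⁶/2200 = 454.55; M_reference = 10⁶/5600 = 178.57.
ΔM = 454.55 − 178.57 = 275.97 → +276 mireds.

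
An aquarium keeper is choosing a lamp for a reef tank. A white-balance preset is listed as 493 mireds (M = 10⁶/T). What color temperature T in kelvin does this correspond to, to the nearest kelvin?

2028 K

T = 10⁶ / 493 = 2028.40 K → 2028 K.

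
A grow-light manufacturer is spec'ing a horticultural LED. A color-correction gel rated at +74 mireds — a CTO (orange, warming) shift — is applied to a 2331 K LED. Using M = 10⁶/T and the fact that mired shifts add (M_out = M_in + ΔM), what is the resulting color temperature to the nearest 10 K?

M_in = 10⁶/2331 = 429.00 mireds.
M_out = 429.00 + (+74) = 503.00 mireds.
T_out = 10⁶/503.00 = 1988.1 K → 1990 K.

1990 K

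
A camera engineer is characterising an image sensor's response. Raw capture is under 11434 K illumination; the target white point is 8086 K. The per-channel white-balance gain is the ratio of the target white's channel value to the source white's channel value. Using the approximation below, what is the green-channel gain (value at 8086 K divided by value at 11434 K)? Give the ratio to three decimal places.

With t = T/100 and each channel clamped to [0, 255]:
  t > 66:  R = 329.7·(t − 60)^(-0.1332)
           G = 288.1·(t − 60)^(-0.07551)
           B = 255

At 11434 K (t = 114.34):
  G = 288.1·(114.34 − 60)^(-0.07551) = 288.1·54.34^(-0.07551) = 288.1·0.73957 = 213.071.
At 8086 K (t = 80.86):
  G = 288.1·(80.86 − 60)^(-0.07551) = 288.1·20.86^(-0.07551) = 288.1·0.79502 = 229.046.
Gain = 229.046 / 213.071 = 1.0750 → 1.075.

1.075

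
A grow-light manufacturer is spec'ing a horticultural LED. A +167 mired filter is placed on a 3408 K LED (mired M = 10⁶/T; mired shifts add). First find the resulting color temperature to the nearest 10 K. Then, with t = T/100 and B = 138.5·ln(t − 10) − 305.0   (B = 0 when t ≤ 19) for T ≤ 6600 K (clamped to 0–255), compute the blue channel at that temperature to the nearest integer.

36

M_in = 10⁶/3408 = 293.43; M_out = 293.43 + (+167) = 460.43.
T_out = 10⁶/460.43 = 2171.9 K → 2170 K; t = 21.7.
B = 138.5·ln(21.7 − 10) − 305.0 = 138.5·ln 11.7 − 305.0 = 138.5·2.4596 − 305.0 = 35.653.
Rounded: 36.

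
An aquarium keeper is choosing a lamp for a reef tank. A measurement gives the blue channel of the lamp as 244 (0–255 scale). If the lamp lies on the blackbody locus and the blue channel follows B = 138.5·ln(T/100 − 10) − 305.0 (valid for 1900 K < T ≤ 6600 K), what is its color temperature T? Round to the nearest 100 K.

6300 K

ln(t − 10) = (244 + 305.0) / 138.5 = 3.9639.
t − 10 = e^3.9639 = 52.662, so t = 62.662.
T = 100·t = 6266 K → 6300 K to the nearest 100 K.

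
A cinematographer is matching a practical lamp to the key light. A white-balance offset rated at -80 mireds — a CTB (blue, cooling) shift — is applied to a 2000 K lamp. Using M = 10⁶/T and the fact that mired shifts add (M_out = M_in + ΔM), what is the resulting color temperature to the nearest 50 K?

M_in = 10⁶/2000 = 500.00 mireds.
M_out = 500.00 + (-80) = 420.00 mireds.
T_out = 10⁶/420.00 = 2381.0 K → 2400 K.

2400 K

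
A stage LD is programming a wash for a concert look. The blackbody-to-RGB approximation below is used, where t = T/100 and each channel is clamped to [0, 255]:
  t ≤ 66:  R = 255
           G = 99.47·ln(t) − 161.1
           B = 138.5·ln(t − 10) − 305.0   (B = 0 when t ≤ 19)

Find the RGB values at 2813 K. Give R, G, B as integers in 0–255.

t = 2813/100 = 28.13; the t ≤ 66 branch applies.
R = 255 by definition for t ≤ 66.
G = 99.47·ln 28.13 − 161.1 = 99.47·3.3368 − 161.1 = 170.815.
B = 138.5·ln(28.13 − 10) − 305.0 = 138.5·ln 18.13 − 305.0 = 138.5·2.8976 − 305.0 = 96.313.
Rounded: (255, 171, 96).

R=255, G=171, B=96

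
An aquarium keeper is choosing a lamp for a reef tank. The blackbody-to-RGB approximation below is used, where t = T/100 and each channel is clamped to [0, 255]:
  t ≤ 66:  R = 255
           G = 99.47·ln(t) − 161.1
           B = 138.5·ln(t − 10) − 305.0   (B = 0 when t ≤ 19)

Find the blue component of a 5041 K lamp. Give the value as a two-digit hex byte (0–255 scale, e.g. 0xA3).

0xCF

t = 5041/100 = 50.41; the t ≤ 66 branch applies.
B = 138.5·ln(50.41 − 10) − 305.0 = 138.5·ln 40.41 − 305.0 = 138.5·3.6991 − 305.0 = 207.322.
Rounded: 207; in hex, 0xCF.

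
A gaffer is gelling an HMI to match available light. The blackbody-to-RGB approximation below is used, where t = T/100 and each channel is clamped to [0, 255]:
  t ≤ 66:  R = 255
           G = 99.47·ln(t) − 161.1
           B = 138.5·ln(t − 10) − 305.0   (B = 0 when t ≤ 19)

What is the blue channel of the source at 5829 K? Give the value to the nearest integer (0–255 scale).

232

t = 5829/100 = 58.29; the t ≤ 66 branch applies.
B = 138.5·ln(58.29 − 10) − 305.0 = 138.5·ln 48.29 − 305.0 = 138.5·3.8772 − 305.0 = 231.996.
Rounded: 232.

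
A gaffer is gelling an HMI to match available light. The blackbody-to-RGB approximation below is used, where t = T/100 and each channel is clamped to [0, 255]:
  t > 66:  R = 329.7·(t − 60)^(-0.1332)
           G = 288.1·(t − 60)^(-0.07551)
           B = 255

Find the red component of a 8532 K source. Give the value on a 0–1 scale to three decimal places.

0.841

t = 8532/100 = 85.32; the t > 66 branch applies.
R = 329.7·(85.32 − 60)^(-0.1332) = 329.7·25.32^(-0.1332) = 329.7·0.65022 = 214.377.
On a 0–1 scale: 214.377/255 = 0.8407 → 0.841.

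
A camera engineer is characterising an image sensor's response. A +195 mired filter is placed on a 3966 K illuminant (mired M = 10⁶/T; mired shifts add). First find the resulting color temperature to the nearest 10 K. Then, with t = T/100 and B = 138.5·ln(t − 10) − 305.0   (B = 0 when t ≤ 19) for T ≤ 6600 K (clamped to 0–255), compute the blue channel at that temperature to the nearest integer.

M_in = 10⁶/3966 = 252.14; M_out = 252.14 + (+195) = 447.14.
T_out = 10⁶/447.14 = 2236.4 K → 2240 K; t = 22.4.
B = 138.5·ln(22.4 − 10) − 305.0 = 138.5·ln 12.4 − 305.0 = 138.5·2.5177 − 305.0 = 43.701.
Rounded: 44.

44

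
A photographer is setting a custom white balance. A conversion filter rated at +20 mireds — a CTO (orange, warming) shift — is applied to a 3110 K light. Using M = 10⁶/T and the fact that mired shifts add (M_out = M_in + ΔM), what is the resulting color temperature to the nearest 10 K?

M_in = 10⁶/3110 = 321.54 mireds.
M_out = 321.54 + (+20) = 341.54 mireds.
T_out = 10⁶/341.54 = 2927.9 K → 2930 K.

2930 K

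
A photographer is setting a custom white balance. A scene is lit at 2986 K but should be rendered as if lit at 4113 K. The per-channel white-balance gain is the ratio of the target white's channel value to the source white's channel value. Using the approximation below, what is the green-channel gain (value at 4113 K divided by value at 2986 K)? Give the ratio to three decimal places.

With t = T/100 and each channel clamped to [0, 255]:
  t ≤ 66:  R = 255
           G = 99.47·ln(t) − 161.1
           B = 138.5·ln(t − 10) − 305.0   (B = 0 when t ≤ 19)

1.180

At 2986 K (t = 29.86):
  G = 99.47·ln 29.86 − 161.1 = 99.47·3.3965 − 161.1 = 176.752.
At 4113 K (t = 41.13):
  G = 99.47·ln 41.13 − 161.1 = 99.47·3.7167 − 161.1 = 208.604.
Gain = 208.604 / 176.752 = 1.1802 → 1.180.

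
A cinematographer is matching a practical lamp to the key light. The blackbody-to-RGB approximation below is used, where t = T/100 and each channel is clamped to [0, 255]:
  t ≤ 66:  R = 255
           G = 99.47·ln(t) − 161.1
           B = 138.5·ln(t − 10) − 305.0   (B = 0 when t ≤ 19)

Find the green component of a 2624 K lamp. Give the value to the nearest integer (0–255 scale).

t = 2624/100 = 26.24; the t ≤ 66 branch applies.
G = 99.47·ln 26.24 − 161.1 = 99.47·3.2673 − 161.1 = 163.897.
Rounded: 164.

164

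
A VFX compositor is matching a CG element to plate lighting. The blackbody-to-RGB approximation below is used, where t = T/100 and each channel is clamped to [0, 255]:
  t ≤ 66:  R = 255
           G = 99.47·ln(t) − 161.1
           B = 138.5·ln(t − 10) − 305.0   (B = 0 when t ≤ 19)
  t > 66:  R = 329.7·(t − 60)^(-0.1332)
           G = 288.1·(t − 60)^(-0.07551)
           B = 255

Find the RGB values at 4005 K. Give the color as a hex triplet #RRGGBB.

#FFCEA6

t = 4005/100 = 40.05; the t ≤ 66 branch applies.
R = 255 by definition for t ≤ 66.
G = 99.47·ln 40.05 − 161.1 = 99.47·3.6901 − 161.1 = 205.957.
B = 138.5·ln(40.05 − 10) − 305.0 = 138.5·ln 30.05 − 305.0 = 138.5·3.4029 − 305.0 = 166.296.
Rounded: (255, 206, 166).
In hex: #FFCEA6.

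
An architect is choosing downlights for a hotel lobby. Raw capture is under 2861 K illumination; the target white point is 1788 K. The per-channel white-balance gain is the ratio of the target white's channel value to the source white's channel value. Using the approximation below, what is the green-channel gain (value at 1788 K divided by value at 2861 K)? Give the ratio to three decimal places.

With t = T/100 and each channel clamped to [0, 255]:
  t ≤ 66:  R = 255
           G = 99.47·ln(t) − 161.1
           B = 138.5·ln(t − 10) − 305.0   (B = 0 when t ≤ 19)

0.729

At 2861 K (t = 28.61):
  G = 99.47·ln 28.61 − 161.1 = 99.47·3.3538 − 161.1 = 172.498.
At 1788 K (t = 17.88):
  G = 99.47·ln 17.88 − 161.1 = 99.47·2.8837 − 161.1 = 125.740.
Gain = 125.740 / 172.498 = 0.7289 → 0.729.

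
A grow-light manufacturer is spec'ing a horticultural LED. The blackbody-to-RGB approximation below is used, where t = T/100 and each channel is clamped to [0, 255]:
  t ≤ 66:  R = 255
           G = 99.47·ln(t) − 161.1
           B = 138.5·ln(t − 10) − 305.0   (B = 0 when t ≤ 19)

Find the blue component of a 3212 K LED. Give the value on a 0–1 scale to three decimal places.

0.486

t = 3212/100 = 32.12; the t ≤ 66 branch applies.
B = 138.5·ln(32.12 − 10) − 305.0 = 138.5·ln 22.12 − 305.0 = 138.5·3.0965 − 305.0 = 123.863.
On a 0–1 scale: 123.863/255 = 0.4857 → 0.486.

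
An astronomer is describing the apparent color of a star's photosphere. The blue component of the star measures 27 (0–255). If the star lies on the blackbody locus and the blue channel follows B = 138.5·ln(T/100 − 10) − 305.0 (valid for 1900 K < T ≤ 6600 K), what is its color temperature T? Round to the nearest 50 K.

ln(t − 10) = (27 + 305.0) / 138.5 = 2.3971.
t − 10 = e^2.3971 = 10.991, so t = 20.991.
T = 100·t = 2099 K → 2100 K to the nearest 50 K.

2100 K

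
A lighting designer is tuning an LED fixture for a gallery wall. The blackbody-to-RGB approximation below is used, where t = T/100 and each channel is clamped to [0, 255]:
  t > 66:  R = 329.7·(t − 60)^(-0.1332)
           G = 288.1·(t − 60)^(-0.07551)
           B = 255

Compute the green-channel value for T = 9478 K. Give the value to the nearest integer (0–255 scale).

t = 9478/100 = 94.78; the t > 66 branch applies.
G = 288.1·(94.78 − 60)^(-0.07551) = 288.1·34.78^(-0.07551) = 288.1·0.76492 = 220.373.
Rounded: 220.

220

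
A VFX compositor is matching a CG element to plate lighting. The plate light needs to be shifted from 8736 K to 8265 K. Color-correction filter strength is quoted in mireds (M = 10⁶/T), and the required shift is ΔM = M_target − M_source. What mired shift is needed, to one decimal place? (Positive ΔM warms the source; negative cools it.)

M_source = 10⁶/8736 = 114.469; M_target = 10⁶/8265 = 120.992.
ΔM = 120.992 − 114.469 = 6.523 → +6.5 mireds, a warming shift.

+6.5 mireds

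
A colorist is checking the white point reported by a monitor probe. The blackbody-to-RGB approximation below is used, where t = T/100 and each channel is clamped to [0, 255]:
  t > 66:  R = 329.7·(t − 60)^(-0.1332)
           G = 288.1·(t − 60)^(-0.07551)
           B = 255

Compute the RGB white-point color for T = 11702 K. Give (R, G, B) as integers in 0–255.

(192, 212, 255)

t = 11702/100 = 117.02; the t > 66 branch applies.
R = 329.7·(117.02 − 60)^(-0.1332) = 329.7·57.02^(-0.1332) = 329.7·0.58358 = 192.405.
G = 288.1·(117.02 − 60)^(-0.07551) = 288.1·57.02^(-0.07551) = 288.1·0.73689 = 212.298.
B = 255 by definition for t > 66.
Rounded: (192, 212, 255).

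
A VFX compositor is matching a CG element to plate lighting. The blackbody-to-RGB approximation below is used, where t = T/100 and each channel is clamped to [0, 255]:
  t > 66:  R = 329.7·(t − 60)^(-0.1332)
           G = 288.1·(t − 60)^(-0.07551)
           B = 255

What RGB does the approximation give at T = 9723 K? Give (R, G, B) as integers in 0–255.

t = 9723/100 = 97.23; the t > 66 branch applies.
R = 329.7·(97.23 − 60)^(-0.1332) = 329.7·37.23^(-0.1332) = 329.7·0.61767 = 203.646.
G = 288.1·(97.23 − 60)^(-0.07551) = 288.1·37.23^(-0.07551) = 288.1·0.76100 = 219.243.
B = 255 by definition for t > 66.
Rounded: (204, 219, 255).

(204, 219, 255)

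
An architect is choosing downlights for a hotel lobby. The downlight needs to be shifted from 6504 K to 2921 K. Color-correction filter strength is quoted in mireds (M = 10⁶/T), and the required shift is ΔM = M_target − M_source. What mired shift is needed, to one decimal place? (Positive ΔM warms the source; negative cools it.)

+188.6 mireds

M_source = 10⁶/6504 = 153.752; M_target = 10⁶/2921 = 342.349.
ΔM = 342.349 − 153.752 = 188.597 → +188.6 mireds, a warming shift.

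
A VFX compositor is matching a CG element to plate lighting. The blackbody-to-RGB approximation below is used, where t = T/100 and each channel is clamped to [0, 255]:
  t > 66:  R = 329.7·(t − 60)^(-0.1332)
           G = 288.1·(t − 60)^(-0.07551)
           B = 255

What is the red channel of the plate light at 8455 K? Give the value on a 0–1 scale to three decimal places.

t = 8455/100 = 84.55; the t > 66 branch applies.
R = 329.7·(84.55 − 60)^(-0.1332) = 329.7·24.55^(-0.1332) = 329.7·0.65290 = 215.260.
On a 0–1 scale: 215.260/255 = 0.8442 → 0.844.

0.844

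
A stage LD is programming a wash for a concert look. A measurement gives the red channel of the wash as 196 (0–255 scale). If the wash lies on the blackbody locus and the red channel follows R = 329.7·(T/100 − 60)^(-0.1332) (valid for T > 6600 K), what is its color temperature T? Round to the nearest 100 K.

(t − 60)^(-0.1332) = 196/329.7 = 0.59448.
t − 60 = 0.59448^(1/-0.1332) = 0.59448^(-7.508) = 49.621, so t = 109.621.
T = 100·t = 10962 K → 11000 K to the nearest 100 K.

11000 K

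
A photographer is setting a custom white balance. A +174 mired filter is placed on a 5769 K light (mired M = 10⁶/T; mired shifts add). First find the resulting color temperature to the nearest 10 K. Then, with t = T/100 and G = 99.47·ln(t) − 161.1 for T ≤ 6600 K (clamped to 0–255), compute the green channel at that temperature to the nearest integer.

173

M_in = 10⁶/5769 = 173.34; M_out = 173.34 + (+174) = 347.34.
T_out = 10⁶/347.34 = 2879.0 K → 2880 K; t = 28.8.
G = 99.47·ln 28.8 − 161.1 = 99.47·3.3604 − 161.1 = 173.157.
Rounded: 173.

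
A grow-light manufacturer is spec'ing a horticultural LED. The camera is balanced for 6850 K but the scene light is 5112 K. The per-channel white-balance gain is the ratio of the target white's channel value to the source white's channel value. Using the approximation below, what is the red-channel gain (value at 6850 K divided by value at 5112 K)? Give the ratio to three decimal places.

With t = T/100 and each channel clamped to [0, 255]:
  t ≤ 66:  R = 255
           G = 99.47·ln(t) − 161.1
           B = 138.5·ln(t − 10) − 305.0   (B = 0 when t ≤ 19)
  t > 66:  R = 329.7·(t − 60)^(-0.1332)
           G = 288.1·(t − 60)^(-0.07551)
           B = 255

At 5112 K (t = 51.12):
  R = 255 by definition for t ≤ 66.
At 6850 K (t = 68.5):
  R = 329.7·(68.5 − 60)^(-0.1332) = 329.7·8.5^(-0.1332) = 329.7·0.75197 = 247.925.
Gain = 247.925 / 255.000 = 0.9723 → 0.972.

0.972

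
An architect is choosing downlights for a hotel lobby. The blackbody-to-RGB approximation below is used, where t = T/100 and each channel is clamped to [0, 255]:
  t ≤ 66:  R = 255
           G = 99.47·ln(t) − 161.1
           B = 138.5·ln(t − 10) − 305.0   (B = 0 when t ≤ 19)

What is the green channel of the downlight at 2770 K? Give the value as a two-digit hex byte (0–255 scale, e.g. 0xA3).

t = 2770/100 = 27.7; the t ≤ 66 branch applies.
G = 99.47·ln 27.7 − 161.1 = 99.47·3.3214 − 161.1 = 169.283.
Rounded: 169; in hex, 0xA9.

0xA9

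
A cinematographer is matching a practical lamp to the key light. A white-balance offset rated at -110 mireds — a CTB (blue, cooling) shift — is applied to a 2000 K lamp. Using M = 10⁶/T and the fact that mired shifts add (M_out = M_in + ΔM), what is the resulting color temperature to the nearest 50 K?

M_in = 10⁶/2000 = 500.00 mireds.
M_out = 500.00 + (-110) = 390.00 mireds.
T_out = 10⁶/390.00 = 2564.1 K → 2550 K.

2550 K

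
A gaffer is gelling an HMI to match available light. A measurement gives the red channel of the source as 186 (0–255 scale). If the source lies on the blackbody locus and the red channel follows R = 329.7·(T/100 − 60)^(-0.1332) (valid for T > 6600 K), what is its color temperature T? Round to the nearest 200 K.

13400 K

(t − 60)^(-0.1332) = 186/329.7 = 0.56415.
t − 60 = 0.56415^(1/-0.1332) = 0.56415^(-7.508) = 73.521, so t = 133.521.
T = 100·t = 13352 K → 13400 K to the nearest 200 K.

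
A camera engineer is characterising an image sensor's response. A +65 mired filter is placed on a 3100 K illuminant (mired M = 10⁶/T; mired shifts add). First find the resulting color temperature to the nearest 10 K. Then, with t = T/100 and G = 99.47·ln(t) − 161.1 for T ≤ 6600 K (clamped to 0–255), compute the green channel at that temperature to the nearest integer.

M_in = 10⁶/3100 = 322.58; M_out = 322.58 + (+65) = 387.58.
T_out = 10⁶/387.58 = 2580.1 K → 2580 K; t = 25.8.
G = 99.47·ln 25.8 − 161.1 = 99.47·3.2504 − 161.1 = 162.215.
Rounded: 162.

162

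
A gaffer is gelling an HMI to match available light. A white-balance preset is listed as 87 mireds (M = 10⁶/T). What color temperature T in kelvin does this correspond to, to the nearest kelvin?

T = 10⁶ / 87 = 11494.25 K → 11494 K.

11494 K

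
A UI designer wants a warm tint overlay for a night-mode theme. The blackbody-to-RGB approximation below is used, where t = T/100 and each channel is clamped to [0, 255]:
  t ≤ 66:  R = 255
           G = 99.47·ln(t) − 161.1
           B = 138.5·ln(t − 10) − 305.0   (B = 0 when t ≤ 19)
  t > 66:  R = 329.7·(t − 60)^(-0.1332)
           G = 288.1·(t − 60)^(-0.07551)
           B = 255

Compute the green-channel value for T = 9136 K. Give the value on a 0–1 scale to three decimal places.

0.871

t = 9136/100 = 91.36; the t > 66 branch applies.
G = 288.1·(91.36 − 60)^(-0.07551) = 288.1·31.36^(-0.07551) = 288.1·0.77092 = 222.102.
On a 0–1 scale: 222.102/255 = 0.8710 → 0.871.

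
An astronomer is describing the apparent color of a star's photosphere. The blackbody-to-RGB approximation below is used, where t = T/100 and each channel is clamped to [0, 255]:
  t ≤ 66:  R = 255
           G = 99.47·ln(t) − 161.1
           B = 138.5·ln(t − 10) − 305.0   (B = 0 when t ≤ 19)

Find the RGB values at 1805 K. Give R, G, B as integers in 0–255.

t = 1805/100 = 18.05; the t ≤ 66 branch applies.
R = 255 by definition for t ≤ 66.
G = 99.47·ln 18.05 − 161.1 = 99.47·2.8931 − 161.1 = 126.681.
t = 18.05 ≤ 19, so B = 0.
Rounded: (255, 127, 0).

R=255, G=127, B=0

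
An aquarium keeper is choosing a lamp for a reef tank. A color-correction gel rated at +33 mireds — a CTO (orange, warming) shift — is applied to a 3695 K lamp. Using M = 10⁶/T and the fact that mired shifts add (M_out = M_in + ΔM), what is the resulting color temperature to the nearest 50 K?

M_in = 10⁶/3695 = 270.64 mireds.
M_out = 270.64 + (+33) = 303.64 mireds.
T_out = 10⁶/303.64 = 3293.4 K → 3300 K.

3300 K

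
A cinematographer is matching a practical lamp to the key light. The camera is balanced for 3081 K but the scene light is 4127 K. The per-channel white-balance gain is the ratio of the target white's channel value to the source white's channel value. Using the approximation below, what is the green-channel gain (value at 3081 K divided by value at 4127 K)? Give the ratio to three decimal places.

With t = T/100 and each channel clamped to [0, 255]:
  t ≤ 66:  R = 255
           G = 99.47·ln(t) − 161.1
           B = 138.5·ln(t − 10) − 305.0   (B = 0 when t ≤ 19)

At 4127 K (t = 41.27):
  G = 99.47·ln 41.27 − 161.1 = 99.47·3.7201 − 161.1 = 208.942.
At 3081 K (t = 30.81):
  G = 99.47·ln 30.81 − 161.1 = 99.47·3.4278 − 161.1 = 179.867.
Gain = 179.867 / 208.942 = 0.8608 → 0.861.

0.861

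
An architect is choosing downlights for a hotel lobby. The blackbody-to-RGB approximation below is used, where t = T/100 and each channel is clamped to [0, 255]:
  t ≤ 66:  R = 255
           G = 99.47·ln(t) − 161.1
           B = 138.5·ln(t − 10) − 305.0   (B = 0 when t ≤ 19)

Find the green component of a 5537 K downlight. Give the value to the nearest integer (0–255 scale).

t = 5537/100 = 55.37; the t ≤ 66 branch applies.
G = 99.47·ln 55.37 − 161.1 = 99.47·4.0140 − 161.1 = 238.176.
Rounded: 238.

238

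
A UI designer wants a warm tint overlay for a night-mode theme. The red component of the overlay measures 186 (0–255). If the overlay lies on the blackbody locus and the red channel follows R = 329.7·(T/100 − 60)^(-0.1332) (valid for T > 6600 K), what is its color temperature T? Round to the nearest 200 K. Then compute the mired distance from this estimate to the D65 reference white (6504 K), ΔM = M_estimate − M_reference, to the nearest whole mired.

-79 mireds

(t − 60)^(-0.1332) = 186/329.7 = 0.56415.
t − 60 = 0.56415^(1/-0.1332) = 0.56415^(-7.508) = 73.521, so t = 133.521.
T = 100·t = 13352 K → 13400 K to the nearest 200 K.
M_estimate = 10⁶/13400 = 74.63; M_reference = 10⁶/6504 = 153.75.
ΔM = 74.63 − 153.75 = -79.12 → -79 mireds.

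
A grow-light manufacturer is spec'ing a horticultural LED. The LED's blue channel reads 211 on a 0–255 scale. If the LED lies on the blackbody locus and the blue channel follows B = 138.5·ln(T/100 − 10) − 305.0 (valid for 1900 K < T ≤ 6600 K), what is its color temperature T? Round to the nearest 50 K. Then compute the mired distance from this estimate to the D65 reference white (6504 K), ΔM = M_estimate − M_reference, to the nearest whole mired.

ln(t − 10) = (211 + 305.0) / 138.5 = 3.7256.
t − 10 = e^3.7256 = 41.497, so t = 51.497.
T = 100·t = 5150 K → 5150 K to the nearest 50 K.
M_estimate = 10⁶/5150 = 194.17; M_reference = 10⁶/6504 = 153.75.
ΔM = 194.17 − 153.75 = 40.42 → +40 mireds.

+40 mireds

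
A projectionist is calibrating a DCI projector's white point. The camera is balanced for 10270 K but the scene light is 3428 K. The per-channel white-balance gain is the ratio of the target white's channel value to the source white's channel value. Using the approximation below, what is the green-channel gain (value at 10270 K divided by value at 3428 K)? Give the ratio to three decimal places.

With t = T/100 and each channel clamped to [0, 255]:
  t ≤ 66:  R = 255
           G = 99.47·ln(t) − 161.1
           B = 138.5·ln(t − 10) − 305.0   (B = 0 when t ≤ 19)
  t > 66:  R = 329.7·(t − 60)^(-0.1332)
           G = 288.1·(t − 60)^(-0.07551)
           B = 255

1.139

At 3428 K (t = 34.28):
  G = 99.47·ln 34.28 − 161.1 = 99.47·3.5346 − 161.1 = 190.483.
At 10270 K (t = 102.7):
  G = 288.1·(102.7 − 60)^(-0.07551) = 288.1·42.7^(-0.07551) = 288.1·0.75316 = 216.985.
Gain = 216.985 / 190.483 = 1.1391 → 1.139.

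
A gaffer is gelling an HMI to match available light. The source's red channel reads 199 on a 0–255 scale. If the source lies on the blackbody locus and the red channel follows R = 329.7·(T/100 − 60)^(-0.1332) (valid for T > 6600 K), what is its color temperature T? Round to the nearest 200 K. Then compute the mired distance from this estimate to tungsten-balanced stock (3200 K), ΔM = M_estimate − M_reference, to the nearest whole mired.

(t − 60)^(-0.1332) = 199/329.7 = 0.60358.
t − 60 = 0.60358^(1/-0.1332) = 0.60358^(-7.508) = 44.273, so t = 104.273.
T = 100·t = 10427 K → 10400 K to the nearest 200 K.
M_estimate = 10⁶/10400 = 96.15; M_reference = 10⁶/3200 = 312.50.
ΔM = 96.15 − 312.50 = -216.35 → -216 mireds.

-216 mireds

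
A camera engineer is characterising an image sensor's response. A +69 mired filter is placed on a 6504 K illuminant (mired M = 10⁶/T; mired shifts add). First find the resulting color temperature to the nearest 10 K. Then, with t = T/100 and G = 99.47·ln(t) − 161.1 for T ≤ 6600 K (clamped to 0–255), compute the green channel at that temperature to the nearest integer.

217

M_in = 10⁶/6504 = 153.75; M_out = 153.75 + (+69) = 222.75.
T_out = 10⁶/222.75 = 4489.3 K → 4490 K; t = 44.9.
G = 99.47·ln 44.9 − 161.1 = 99.47·3.8044 − 161.1 = 217.327.
Rounded: 217.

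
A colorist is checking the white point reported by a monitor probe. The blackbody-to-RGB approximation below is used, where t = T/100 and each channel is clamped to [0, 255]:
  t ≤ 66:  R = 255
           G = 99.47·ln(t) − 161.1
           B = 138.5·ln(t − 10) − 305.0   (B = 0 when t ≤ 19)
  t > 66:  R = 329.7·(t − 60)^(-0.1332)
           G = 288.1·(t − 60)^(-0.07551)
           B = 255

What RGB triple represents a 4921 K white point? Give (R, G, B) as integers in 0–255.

t = 4921/100 = 49.21; the t ≤ 66 branch applies.
R = 255 by definition for t ≤ 66.
G = 99.47·ln 49.21 − 161.1 = 99.47·3.8961 − 161.1 = 226.445.
B = 138.5·ln(49.21 − 10) − 305.0 = 138.5·ln 39.21 − 305.0 = 138.5·3.6689 − 305.0 = 203.147.
Rounded: (255, 226, 203).

(255, 226, 203)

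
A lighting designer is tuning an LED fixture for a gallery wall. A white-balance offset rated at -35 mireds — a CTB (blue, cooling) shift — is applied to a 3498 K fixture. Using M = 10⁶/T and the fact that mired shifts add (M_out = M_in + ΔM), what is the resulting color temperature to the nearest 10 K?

3990 K

M_in = 10⁶/3498 = 285.88 mireds.
M_out = 285.88 + (-35) = 250.88 mireds.
T_out = 10⁶/250.88 = 3986.0 K → 3990 K.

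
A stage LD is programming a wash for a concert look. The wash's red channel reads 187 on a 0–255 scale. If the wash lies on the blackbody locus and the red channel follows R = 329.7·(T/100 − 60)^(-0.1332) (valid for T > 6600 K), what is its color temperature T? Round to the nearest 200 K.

13000 K

(t − 60)^(-0.1332) = 187/329.7 = 0.56718.
t − 60 = 0.56718^(1/-0.1332) = 0.56718^(-7.508) = 70.620, so t = 130.620.
T = 100·t = 13062 K → 13000 K to the nearest 200 K.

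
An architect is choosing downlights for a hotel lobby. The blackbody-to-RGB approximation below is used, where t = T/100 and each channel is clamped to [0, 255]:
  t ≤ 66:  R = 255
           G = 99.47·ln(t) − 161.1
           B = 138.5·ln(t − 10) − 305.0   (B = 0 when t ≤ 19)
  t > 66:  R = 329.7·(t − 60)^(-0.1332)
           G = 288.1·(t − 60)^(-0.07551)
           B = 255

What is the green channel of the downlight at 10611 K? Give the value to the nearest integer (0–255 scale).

216

t = 10611/100 = 106.11; the t > 66 branch applies.
G = 288.1·(106.11 − 60)^(-0.07551) = 288.1·46.11^(-0.07551) = 288.1·0.74880 = 215.730.
Rounded: 216.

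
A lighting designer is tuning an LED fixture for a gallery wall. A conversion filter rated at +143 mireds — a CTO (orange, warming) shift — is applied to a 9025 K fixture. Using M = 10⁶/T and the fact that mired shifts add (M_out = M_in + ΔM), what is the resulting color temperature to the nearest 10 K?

3940 K

M_in = 10⁶/9025 = 110.80 mireds.
M_out = 110.80 + (+143) = 253.80 mireds.
T_out = 10⁶/253.80 = 3940.1 K → 3940 K.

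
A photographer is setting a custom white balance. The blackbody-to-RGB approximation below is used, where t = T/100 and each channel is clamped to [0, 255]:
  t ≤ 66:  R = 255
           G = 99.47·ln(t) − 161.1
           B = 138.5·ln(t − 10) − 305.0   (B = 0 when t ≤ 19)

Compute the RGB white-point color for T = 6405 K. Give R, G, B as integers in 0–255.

t = 6405/100 = 64.05; the t ≤ 66 branch applies.
R = 255 by definition for t ≤ 66.
G = 99.47·ln 64.05 − 161.1 = 99.47·4.1597 − 161.1 = 252.662.
B = 138.5·ln(64.05 − 10) − 305.0 = 138.5·ln 54.05 − 305.0 = 138.5·3.9899 − 305.0 = 247.602.
Rounded: (255, 253, 248).

R=255, G=253, B=248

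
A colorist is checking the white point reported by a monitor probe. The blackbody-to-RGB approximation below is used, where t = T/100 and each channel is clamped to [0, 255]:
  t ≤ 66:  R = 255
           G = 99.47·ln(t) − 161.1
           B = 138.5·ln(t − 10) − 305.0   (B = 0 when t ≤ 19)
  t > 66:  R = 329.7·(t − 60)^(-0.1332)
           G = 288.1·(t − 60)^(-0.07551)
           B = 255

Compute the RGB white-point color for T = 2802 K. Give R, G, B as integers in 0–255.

R=255, G=170, B=95

t = 2802/100 = 28.02; the t ≤ 66 branch applies.
R = 255 by definition for t ≤ 66.
G = 99.47·ln 28.02 − 161.1 = 99.47·3.3329 − 161.1 = 170.425.
B = 138.5·ln(28.02 − 10) − 305.0 = 138.5·ln 18.02 − 305.0 = 138.5·2.8915 − 305.0 = 95.470.
Rounded: (255, 170, 95).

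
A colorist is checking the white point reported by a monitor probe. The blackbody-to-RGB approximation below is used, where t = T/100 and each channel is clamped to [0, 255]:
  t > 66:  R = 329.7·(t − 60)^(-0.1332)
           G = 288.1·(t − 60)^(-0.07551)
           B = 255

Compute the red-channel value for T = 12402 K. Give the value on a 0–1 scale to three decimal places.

0.743

t = 12402/100 = 124.02; the t > 66 branch applies.
R = 329.7·(124.02 − 60)^(-0.1332) = 329.7·64.02^(-0.1332) = 329.7·0.57464 = 189.460.
On a 0–1 scale: 189.460/255 = 0.7430 → 0.743.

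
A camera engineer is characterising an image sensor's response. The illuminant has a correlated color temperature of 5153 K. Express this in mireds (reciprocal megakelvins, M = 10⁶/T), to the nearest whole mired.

M = 10⁶ / 5153 = 194.062 → 194 mireds.

194 mireds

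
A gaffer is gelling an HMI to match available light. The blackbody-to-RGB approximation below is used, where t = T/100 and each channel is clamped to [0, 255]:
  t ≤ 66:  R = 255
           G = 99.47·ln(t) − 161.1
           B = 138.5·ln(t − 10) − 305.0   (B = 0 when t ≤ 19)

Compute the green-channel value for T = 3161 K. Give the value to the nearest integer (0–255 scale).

182

t = 3161/100 = 31.61; the t ≤ 66 branch applies.
G = 99.47·ln 31.61 − 161.1 = 99.47·3.4535 − 161.1 = 182.417.
Rounded: 182.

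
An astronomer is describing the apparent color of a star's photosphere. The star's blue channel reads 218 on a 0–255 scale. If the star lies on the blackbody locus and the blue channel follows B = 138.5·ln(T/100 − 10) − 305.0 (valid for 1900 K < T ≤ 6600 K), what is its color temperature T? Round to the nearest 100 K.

5400 K

ln(t − 10) = (218 + 305.0) / 138.5 = 3.7762.
t − 10 = e^3.7762 = 43.649, so t = 53.649.
T = 100·t = 5365 K → 5400 K to the nearest 100 K.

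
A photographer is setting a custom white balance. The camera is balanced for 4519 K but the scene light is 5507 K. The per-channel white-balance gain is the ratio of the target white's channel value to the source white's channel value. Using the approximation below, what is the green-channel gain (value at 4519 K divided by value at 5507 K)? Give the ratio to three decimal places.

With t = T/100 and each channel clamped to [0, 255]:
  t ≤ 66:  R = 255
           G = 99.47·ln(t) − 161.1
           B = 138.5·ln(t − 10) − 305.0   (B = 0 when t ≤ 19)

0.917

At 5507 K (t = 55.07):
  G = 99.47·ln 55.07 − 161.1 = 99.47·4.0086 − 161.1 = 237.636.
At 4519 K (t = 45.19):
  G = 99.47·ln 45.19 − 161.1 = 99.47·3.8109 − 161.1 = 217.968.
Gain = 217.968 / 237.636 = 0.9172 → 0.917.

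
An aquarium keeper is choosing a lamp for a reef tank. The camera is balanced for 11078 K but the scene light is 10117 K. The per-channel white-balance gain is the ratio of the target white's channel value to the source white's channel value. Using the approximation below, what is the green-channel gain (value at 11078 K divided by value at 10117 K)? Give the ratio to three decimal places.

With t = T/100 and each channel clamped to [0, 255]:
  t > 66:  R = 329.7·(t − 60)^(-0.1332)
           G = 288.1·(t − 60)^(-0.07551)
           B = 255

At 10117 K (t = 101.17):
  G = 288.1·(101.17 − 60)^(-0.07551) = 288.1·41.17^(-0.07551) = 288.1·0.75524 = 217.584.
At 11078 K (t = 110.78):
  G = 288.1·(110.78 − 60)^(-0.07551) = 288.1·50.78^(-0.07551) = 288.1·0.74337 = 214.164.
Gain = 214.164 / 217.584 = 0.9843 → 0.984.

0.984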